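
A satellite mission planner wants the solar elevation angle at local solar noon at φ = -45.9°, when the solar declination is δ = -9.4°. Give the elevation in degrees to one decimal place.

At local noon the hour angle is zero, so the zenith angle equals |φ − δ| = |-45.9° − (-9.400°)| = 36.500°.
Elevation = 90° − 36.500° = 53.5°.

53.5°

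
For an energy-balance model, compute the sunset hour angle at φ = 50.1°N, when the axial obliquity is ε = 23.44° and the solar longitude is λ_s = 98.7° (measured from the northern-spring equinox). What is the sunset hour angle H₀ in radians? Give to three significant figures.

H₀ = 2.11 rad

Solar declination: sin δ = sin ε · sin λ_s = sin 23.44° × sin 98.7° = 0.39321, so δ = +23.154°.
cos H₀ = −tan φ · tan δ = −tan(+50.1°) × tan(+23.154°) = -0.5115, so H₀ = 2.1077 rad = 120.76°.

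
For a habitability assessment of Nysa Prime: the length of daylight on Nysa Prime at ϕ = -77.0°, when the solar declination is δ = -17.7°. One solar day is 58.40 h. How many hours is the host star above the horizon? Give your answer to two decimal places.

Sunrise equation: cos h₀ = −tan ϕ · tan δ = -1.3824 ≤ −1, so the host star never sets (polar day) and h₀ = π.
Daylight = 2h₀/(2π) × 58.40 h = (3.1416/π) × 58.40 = 58.40 h.

58.40 h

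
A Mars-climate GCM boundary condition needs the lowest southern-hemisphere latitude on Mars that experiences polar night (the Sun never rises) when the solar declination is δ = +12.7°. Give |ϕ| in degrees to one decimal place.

|ϕ| = 77.3°

Polar night requires cos h₀ = −tan ϕ tan δ ≥ 1, i.e. tan ϕ tan δ ≤ −1.
The boundary is |tan ϕ| · |tan δ| = 1, so |ϕ| = 90° − |δ| = 90° − 12.7° = 77.3° in the southern hemisphere.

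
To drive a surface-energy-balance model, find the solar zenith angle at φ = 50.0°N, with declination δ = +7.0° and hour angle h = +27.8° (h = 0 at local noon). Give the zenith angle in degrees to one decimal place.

cos θ_z = sin φ sin δ + cos φ cos δ cos h = 0.093357 + 0.564359 = 0.657716.
θ_z = arccos(0.657716) = 48.9°.

θ_z = 48.9°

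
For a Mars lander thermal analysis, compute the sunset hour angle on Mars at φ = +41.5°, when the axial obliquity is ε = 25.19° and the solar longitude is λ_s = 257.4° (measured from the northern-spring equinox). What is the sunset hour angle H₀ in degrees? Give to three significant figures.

Solar declination: sin δ = sin ε · sin λ_s = sin 25.19° × sin 257.4° = -0.41537, so δ = -24.543°.
cos H₀ = −tan φ · tan δ = −tan(+41.5°) × tan(-24.543°) = 0.4040, so H₀ = 1.1549 rad = 66.17°.

H₀ = 66.2°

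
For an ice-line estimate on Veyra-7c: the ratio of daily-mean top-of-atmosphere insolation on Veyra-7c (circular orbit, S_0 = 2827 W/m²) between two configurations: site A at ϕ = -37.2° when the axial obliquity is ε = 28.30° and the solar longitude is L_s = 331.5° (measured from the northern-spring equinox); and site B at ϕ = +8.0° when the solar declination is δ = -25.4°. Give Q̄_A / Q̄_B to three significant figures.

— Configuration A (ϕ=-37.2°):
Solar declination: sin δ = sin ε · sin L_s = sin 28.30° × sin 331.5° = -0.22622, so δ = -13.074°.
cos h₀ = −tan(-37.2°) tan(-13.074°) = -0.1763, h₀ = 1.7480 rad.
Bracket: h₀ sin ϕ sin δ + cos ϕ cos δ sin h₀ = 1.7480×-0.60460×-0.22622 + 0.79653×0.97408×0.98434 = 0.239079 + 0.763734 = 1.002813.
Q̄ = (S_0/π) × [bracket] = (2827/π) × 1.002813 = 902.39 W/m².
— Configuration B (ϕ=+8.0°):
cos h₀ = −tan(+8.0°) tan(-25.400°) = 0.0667, h₀ = 1.5040 rad.
Bracket: h₀ sin ϕ sin δ + cos ϕ cos δ sin h₀ = 1.5040×0.13917×-0.42894 + 0.99027×0.90334×0.99777 = -0.089782 + 0.892556 = 0.802774.
Q̄ = (S_0/π) × [bracket] = (2827/π) × 0.802774 = 722.39 W/m².
Ratio Q̄_A / Q̄_B = 902.39 / 722.39 = 1.249.

Q̄_A / Q̄_B ≈ 1.25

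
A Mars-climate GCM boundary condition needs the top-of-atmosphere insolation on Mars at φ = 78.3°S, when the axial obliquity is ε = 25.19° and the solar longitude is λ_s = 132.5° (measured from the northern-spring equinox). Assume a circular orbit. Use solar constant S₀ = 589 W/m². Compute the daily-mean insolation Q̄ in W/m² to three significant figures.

Solar declination: sin δ = sin ε · sin λ_s = sin 25.19° × sin 132.5° = 0.31380, so δ = +18.288°.
cos H₀ = −tan(-78.3°) tan(+18.288°) = 1.5959 ≥ 1 ⇒ polar night, H₀ = 0 and Q̄ = 0.

Q̄ ≈ 0.00 W/m²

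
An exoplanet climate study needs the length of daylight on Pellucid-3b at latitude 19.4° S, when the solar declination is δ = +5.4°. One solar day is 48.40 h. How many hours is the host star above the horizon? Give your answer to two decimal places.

23.69 h

cos H₀ = −tan φ · tan δ = −tan(-19.4°) × tan(+5.400°) = 0.0333, so H₀ = 1.5375 rad = 88.09°.
Daylight = 2H₀/(2π) × 48.40 h = (1.5375/π) × 48.40 = 23.69 h.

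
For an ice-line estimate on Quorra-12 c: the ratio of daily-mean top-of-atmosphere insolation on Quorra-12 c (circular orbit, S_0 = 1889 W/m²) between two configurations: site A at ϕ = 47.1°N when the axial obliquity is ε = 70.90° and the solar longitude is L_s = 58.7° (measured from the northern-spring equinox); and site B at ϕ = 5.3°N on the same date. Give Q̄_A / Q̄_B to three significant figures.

Q̄_A / Q̄_B ≈ 2.62

— Configuration A (ϕ=+47.1°):
Solar declination: sin δ = sin ε · sin L_s = sin 70.90° × sin 58.7° = 0.80742, so δ = +53.845°.
cos h₀ = −tan(+47.1°) tan(+53.845°) = -1.4727 ≤ −1 ⇒ polar day, h₀ = π.
Bracket: h₀ sin ϕ sin δ + cos ϕ cos δ sin h₀ = 3.1416×0.73254×0.80742 + 0.68072×0.58998×0.00000 = 1.858154 + 0.000000 = 1.858154.
Q̄ = (S_0/π) × [bracket] = (1889/π) × 1.858154 = 1117.3 W/m².
— Configuration B (ϕ=+5.3°):
cos h₀ = −tan(+5.3°) tan(+53.845°) = -0.1270, h₀ = 1.6981 rad.
Bracket: h₀ sin ϕ sin δ + cos ϕ cos δ sin h₀ = 1.6981×0.09237×0.80742 + 0.99572×0.58998×0.99191 = 0.126647 + 0.582702 = 0.709349.
Q̄ = (S_0/π) × [bracket] = (1889/π) × 0.709349 = 426.52 W/m².
Ratio Q̄_A / Q̄_B = 1117.3 / 426.52 = 2.620.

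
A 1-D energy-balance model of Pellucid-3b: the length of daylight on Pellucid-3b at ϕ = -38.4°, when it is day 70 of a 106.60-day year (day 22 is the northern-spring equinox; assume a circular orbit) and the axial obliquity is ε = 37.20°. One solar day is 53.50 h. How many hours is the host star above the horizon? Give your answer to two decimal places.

Solar longitude: L_s = 360° × (70 − 22)/106.60 = 162.101°.
sin δ = sin 37.20° × sin 162.101° = 0.18581, so δ = +10.709°.
cos h₀ = −tan ϕ · tan δ = −tan(-38.4°) × tan(+10.709°) = 0.1499, so h₀ = 1.4203 rad = 81.38°.
Daylight = 2h₀/(2π) × 53.50 h = (1.4203/π) × 53.50 = 24.19 h.

24.19 h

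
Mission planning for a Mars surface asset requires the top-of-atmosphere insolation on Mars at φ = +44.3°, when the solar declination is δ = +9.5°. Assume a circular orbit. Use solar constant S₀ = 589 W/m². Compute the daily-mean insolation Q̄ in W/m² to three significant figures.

cos H₀ = −tan(+44.3°) tan(+9.500°) = -0.1633, H₀ = 1.7348 rad.
Bracket: H₀ sin φ sin δ + cos φ cos δ sin H₀ = 1.7348×0.69842×0.16505 + 0.71569×0.98629×0.98658 = 0.199978 + 0.696405 = 0.896383.
Q̄ = (S₀/π) × [bracket] = (589/π) × 0.896383 = 168.1 W/m².

Q̄ ≈ 168 W/m²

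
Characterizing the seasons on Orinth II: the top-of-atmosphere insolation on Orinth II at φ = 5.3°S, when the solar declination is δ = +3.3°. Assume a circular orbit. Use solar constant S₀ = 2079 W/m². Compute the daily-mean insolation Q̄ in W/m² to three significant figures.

cos H₀ = −tan(-5.3°) tan(+3.300°) = 0.0053, H₀ = 1.5654 rad.
Bracket: H₀ sin φ sin δ + cos φ cos δ sin H₀ = 1.5654×-0.09237×0.05756 + 0.99572×0.99834×0.99999 = -0.008323 + 0.994057 = 0.985734.
Q̄ = (S₀/π) × [bracket] = (2079/π) × 0.985734 = 652.3 W/m².

Q̄ ≈ 652 W/m²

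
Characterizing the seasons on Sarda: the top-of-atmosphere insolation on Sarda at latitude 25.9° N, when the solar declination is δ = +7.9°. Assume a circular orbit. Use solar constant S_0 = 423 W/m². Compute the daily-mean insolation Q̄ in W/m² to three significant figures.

cos h₀ = −tan(+25.9°) tan(+7.900°) = -0.0674, h₀ = 1.6382 rad.
Bracket: h₀ sin ϕ sin δ + cos ϕ cos δ sin h₀ = 1.6382×0.43680×0.13744 + 0.89956×0.99051×0.99773 = 0.098347 + 0.889001 = 0.987348.
Q̄ = (S_0/π) × [bracket] = (423/π) × 0.987348 = 132.9 W/m².

Q̄ ≈ 133 W/m²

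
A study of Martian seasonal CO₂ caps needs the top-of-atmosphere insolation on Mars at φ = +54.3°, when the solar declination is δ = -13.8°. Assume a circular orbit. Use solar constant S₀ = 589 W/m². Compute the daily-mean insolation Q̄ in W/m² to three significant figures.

Q̄ ≈ 55.5 W/m²

cos H₀ = −tan(+54.3°) tan(-13.800°) = 0.3418, H₀ = 1.2219 rad.
Bracket: H₀ sin φ sin δ + cos φ cos δ sin H₀ = 1.2219×0.81208×-0.23853 + 0.58354×0.97113×0.93976 = -0.236689 + 0.532556 = 0.295867.
Q̄ = (S₀/π) × [bracket] = (589/π) × 0.295867 = 55.47 W/m².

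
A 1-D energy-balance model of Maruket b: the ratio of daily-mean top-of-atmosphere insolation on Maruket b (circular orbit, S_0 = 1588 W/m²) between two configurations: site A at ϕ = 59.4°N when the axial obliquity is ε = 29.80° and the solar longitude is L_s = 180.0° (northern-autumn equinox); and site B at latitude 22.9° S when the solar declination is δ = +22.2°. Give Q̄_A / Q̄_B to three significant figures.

Q̄_A / Q̄_B ≈ 0.802

— Configuration A (ϕ=+59.4°):
Solar declination: sin δ = sin ε · sin L_s = sin 29.80° × sin 180.0° = 0.00000, so δ = +0.000°.
cos h₀ = −tan(+59.4°) tan(+0.000°) = -0.0000, h₀ = 1.5708 rad.
Bracket: h₀ sin ϕ sin δ + cos ϕ cos δ sin h₀ = 1.5708×0.86074×0.00000 + 0.50904×1.00000×1.00000 = 0.000000 + 0.509040 = 0.509040.
Q̄ = (S_0/π) × [bracket] = (1588/π) × 0.509040 = 257.31 W/m².
— Configuration B (ϕ=-22.9°):
cos h₀ = −tan(-22.9°) tan(+22.200°) = 0.1724, h₀ = 1.3975 rad.
Bracket: h₀ sin ϕ sin δ + cos ϕ cos δ sin h₀ = 1.3975×-0.38912×0.37784 + 0.92119×0.92587×0.98503 = -0.205468 + 0.840134 = 0.634666.
Q̄ = (S_0/π) × [bracket] = (1588/π) × 0.634666 = 320.81 W/m².
Ratio Q̄_A / Q̄_B = 257.31 / 320.81 = 0.8021.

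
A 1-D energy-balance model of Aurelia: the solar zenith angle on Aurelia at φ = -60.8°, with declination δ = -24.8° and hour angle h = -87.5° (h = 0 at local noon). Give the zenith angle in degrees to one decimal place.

cos θ_z = sin φ sin δ + cos φ cos δ cos h = 0.366149 + 0.019318 = 0.385467.
θ_z = arccos(0.385467) = 67.3°.

θ_z = 67.3°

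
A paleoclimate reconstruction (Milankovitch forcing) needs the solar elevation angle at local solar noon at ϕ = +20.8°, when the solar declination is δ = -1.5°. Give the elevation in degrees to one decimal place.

67.7°

At local noon the hour angle is zero, so the zenith angle equals |ϕ − δ| = |+20.8° − (-1.500°)| = 22.300°.
Elevation = 90° − 22.300° = 67.7°.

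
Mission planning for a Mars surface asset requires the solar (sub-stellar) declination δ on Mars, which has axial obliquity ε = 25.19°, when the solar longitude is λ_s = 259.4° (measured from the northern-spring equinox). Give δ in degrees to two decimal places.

δ = -24.73°

sin δ = sin ε · sin λ_s = sin 25.19° × sin 259.4° = -0.418358.
δ = arcsin(-0.418358) = -24.73°.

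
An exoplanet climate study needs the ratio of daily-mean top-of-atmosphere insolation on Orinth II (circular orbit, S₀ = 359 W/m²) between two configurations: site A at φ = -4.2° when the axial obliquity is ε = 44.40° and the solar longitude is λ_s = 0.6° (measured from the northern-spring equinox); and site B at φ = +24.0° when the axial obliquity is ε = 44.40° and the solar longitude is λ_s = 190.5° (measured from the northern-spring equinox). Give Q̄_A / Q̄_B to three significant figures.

Q̄_A / Q̄_B ≈ 1.21

— Configuration A (φ=-4.2°):
Solar declination: sin δ = sin ε · sin λ_s = sin 44.40° × sin 0.6° = 0.00733, so δ = +0.420°.
cos H₀ = −tan(-4.2°) tan(+0.420°) = 0.0005, H₀ = 1.5703 rad.
Bracket: H₀ sin φ sin δ + cos φ cos δ sin H₀ = 1.5703×-0.07324×0.00733 + 0.99731×0.99997×1.00000 = -0.000843 + 0.997280 = 0.996437.
Q̄ = (S₀/π) × [bracket] = (359/π) × 0.996437 = 113.87 W/m².
— Configuration B (φ=+24.0°):
Solar declination: sin δ = sin ε · sin λ_s = sin 44.40° × sin 190.5° = -0.12750, so δ = -7.325°.
cos H₀ = −tan(+24.0°) tan(-7.325°) = 0.0572, H₀ = 1.5135 rad.
Bracket: H₀ sin φ sin δ + cos φ cos δ sin H₀ = 1.5135×0.40674×-0.12750 + 0.91355×0.99184×0.99836 = -0.078489 + 0.904609 = 0.826120.
Q̄ = (S₀/π) × [bracket] = (359/π) × 0.826120 = 94.403 W/m².
Ratio Q̄_A / Q̄_B = 113.87 / 94.403 = 1.206.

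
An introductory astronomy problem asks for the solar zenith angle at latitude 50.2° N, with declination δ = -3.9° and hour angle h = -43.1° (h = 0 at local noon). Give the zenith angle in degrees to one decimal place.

cos θ_z = sin φ sin δ + cos φ cos δ cos h = -0.052255 + 0.466302 = 0.414047.
θ_z = arccos(0.414047) = 65.5°.

θ_z = 65.5°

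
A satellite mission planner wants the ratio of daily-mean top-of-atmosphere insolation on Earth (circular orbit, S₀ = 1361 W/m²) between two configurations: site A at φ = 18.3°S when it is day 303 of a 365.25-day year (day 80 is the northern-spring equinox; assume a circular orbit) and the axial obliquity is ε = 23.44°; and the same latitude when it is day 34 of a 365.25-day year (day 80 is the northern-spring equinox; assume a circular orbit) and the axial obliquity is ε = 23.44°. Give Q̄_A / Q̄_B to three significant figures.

Q̄_A / Q̄_B ≈ 0.993

— Configuration A (φ=-18.3°):
Solar longitude: λ_s = 360° × (303 − 80)/365.25 = 219.795°.
sin δ = sin 23.44° × sin 219.795° = -0.25460, so δ = -14.750°.
cos H₀ = −tan(-18.3°) tan(-14.750°) = -0.0871, H₀ = 1.6580 rad.
Bracket: H₀ sin φ sin δ + cos φ cos δ sin H₀ = 1.6580×-0.31399×-0.25460 + 0.94943×0.96705×0.99620 = 0.132544 + 0.914657 = 1.047201.
Q̄ = (S₀/π) × [bracket] = (1361/π) × 1.047201 = 453.67 W/m².
— Configuration B (φ=-18.3°):
Solar longitude: λ_s = 360° × (34 − 80)/365.25 = -45.339°, i.e. -45.339° + 360° = 314.661°.
sin δ = sin 23.44° × sin 314.661° = -0.28294, so δ = -16.436°.
cos H₀ = −tan(-18.3°) tan(-16.436°) = -0.0976, H₀ = 1.6685 rad.
Bracket: H₀ sin φ sin δ + cos φ cos δ sin H₀ = 1.6685×-0.31399×-0.28294 + 0.94943×0.95914×0.99523 = 0.148230 + 0.906293 = 1.054523.
Q̄ = (S₀/π) × [bracket] = (1361/π) × 1.054523 = 456.84 W/m².
Ratio Q̄_A / Q̄_B = 453.67 / 456.84 = 0.9931.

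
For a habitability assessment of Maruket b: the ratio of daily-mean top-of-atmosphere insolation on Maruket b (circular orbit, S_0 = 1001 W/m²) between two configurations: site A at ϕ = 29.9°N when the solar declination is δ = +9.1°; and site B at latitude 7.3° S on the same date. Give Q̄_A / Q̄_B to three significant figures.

— Configuration A (ϕ=+29.9°):
cos h₀ = −tan(+29.9°) tan(+9.100°) = -0.0921, h₀ = 1.6630 rad.
Bracket: h₀ sin ϕ sin δ + cos ϕ cos δ sin h₀ = 1.6630×0.49849×0.15816 + 0.86690×0.98741×0.99575 = 0.131113 + 0.852348 = 0.983461.
Q̄ = (S_0/π) × [bracket] = (1001/π) × 0.983461 = 313.36 W/m².
— Configuration B (ϕ=-7.3°):
cos h₀ = −tan(-7.3°) tan(+9.100°) = 0.0205, h₀ = 1.5503 rad.
Bracket: h₀ sin ϕ sin δ + cos ϕ cos δ sin h₀ = 1.5503×-0.12706×0.15816 + 0.99189×0.98741×0.99979 = -0.031155 + 0.979196 = 0.948041.
Q̄ = (S_0/π) × [bracket] = (1001/π) × 0.948041 = 302.07 W/m².
Ratio Q̄_A / Q̄_B = 313.36 / 302.07 = 1.037.

Q̄_A / Q̄_B ≈ 1.04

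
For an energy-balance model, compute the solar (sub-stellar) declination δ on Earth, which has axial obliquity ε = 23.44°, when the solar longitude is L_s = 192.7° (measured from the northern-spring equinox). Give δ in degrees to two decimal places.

sin δ = sin ε · sin L_s = sin 23.44° × sin 192.7° = -0.087452.
δ = arcsin(-0.087452) = -5.02°.

δ = -5.02°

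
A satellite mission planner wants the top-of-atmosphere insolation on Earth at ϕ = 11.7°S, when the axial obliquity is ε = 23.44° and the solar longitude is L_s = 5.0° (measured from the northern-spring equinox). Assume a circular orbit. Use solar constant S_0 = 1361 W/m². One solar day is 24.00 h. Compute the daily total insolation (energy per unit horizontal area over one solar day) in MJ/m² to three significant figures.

Solar declination: sin δ = sin ε · sin L_s = sin 23.44° × sin 5.0° = 0.03467, so δ = +1.987°.
cos h₀ = −tan(-11.7°) tan(+1.987°) = 0.0072, h₀ = 1.5636 rad.
Bracket: h₀ sin ϕ sin δ + cos ϕ cos δ sin h₀ = 1.5636×-0.20279×0.03467 + 0.97922×0.99940×0.99997 = -0.010993 + 0.978603 = 0.967610.
Q̄ = (S_0/π) × [bracket] = (1361/π) × 0.967610 = 419.19 W/m².
Daily total = Q̄ × 24.00 h × 3600 s/h = 419.19 × 24.00 × 3600 / 10⁶ = 36.22 MJ/m².

36.2 MJ/m²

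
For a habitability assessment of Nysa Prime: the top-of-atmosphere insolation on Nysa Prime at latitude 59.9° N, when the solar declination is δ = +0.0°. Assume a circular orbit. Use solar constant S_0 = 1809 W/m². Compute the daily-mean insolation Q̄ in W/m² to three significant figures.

Q̄ ≈ 289 W/m²

cos h₀ = −tan(+59.9°) tan(+0.000°) = -0.0000, h₀ = 1.5708 rad.
Bracket: h₀ sin ϕ sin δ + cos ϕ cos δ sin h₀ = 1.5708×0.86515×0.00000 + 0.50151×1.00000×1.00000 = 0.000000 + 0.501510 = 0.501510.
Q̄ = (S_0/π) × [bracket] = (1809/π) × 0.501510 = 288.8 W/m².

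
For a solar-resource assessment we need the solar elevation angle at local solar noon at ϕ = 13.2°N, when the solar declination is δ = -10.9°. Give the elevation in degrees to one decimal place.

65.9°

At local noon the hour angle is zero, so the zenith angle equals |ϕ − δ| = |+13.2° − (-10.900°)| = 24.100°.
Elevation = 90° − 24.100° = 65.9°.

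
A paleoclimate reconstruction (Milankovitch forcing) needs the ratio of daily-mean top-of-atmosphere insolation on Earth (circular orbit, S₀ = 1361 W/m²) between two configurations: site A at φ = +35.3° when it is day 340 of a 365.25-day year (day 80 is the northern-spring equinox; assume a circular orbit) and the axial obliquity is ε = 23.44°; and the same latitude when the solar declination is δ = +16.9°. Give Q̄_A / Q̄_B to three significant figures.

Q̄_A / Q̄_B ≈ 0.410

— Configuration A (φ=+35.3°):
Solar longitude: λ_s = 360° × (340 − 80)/365.25 = 256.263°.
sin δ = sin 23.44° × sin 256.263° = -0.38641, so δ = -22.731°.
cos H₀ = −tan(+35.3°) tan(-22.731°) = 0.2966, H₀ = 1.2696 rad.
Bracket: H₀ sin φ sin δ + cos φ cos δ sin H₀ = 1.2696×0.57786×-0.38641 + 0.81614×0.92233×0.95499 = -0.283490 + 0.718869 = 0.435379.
Q̄ = (S₀/π) × [bracket] = (1361/π) × 0.435379 = 188.61 W/m².
— Configuration B (φ=+35.3°):
cos H₀ = −tan(+35.3°) tan(+16.900°) = -0.2151, H₀ = 1.7876 rad.
Bracket: H₀ sin φ sin δ + cos φ cos δ sin H₀ = 1.7876×0.57786×0.29070 + 0.81614×0.95681×0.97659 = 0.300288 + 0.762610 = 1.062898.
Q̄ = (S₀/π) × [bracket] = (1361/π) × 1.062898 = 460.47 W/m².
Ratio Q̄_A / Q̄_B = 188.61 / 460.47 = 0.4096.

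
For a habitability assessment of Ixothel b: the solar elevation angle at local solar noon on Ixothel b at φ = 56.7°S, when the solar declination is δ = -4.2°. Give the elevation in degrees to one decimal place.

At local noon the hour angle is zero, so the zenith angle equals |φ − δ| = |-56.7° − (-4.200°)| = 52.500°.
Elevation = 90° − 52.500° = 37.5°.

37.5°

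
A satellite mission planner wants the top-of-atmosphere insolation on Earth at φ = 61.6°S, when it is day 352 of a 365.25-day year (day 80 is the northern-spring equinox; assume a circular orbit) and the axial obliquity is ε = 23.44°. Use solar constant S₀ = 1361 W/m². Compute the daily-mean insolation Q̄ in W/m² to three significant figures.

Solar longitude: λ_s = 360° × (352 − 80)/365.25 = 268.090°.
sin δ = sin 23.44° × sin 268.090° = -0.39757, so δ = -23.426°.
cos H₀ = −tan(-61.6°) tan(-23.426°) = -0.8013, H₀ = 2.5003 rad.
Bracket: H₀ sin φ sin δ + cos φ cos δ sin H₀ = 2.5003×-0.87965×-0.39757 + 0.47562×0.91757×0.59821 = 0.874411 + 0.261068 = 1.135479.
Q̄ = (S₀/π) × [bracket] = (1361/π) × 1.135479 = 491.9 W/m².

Q̄ ≈ 492 W/m²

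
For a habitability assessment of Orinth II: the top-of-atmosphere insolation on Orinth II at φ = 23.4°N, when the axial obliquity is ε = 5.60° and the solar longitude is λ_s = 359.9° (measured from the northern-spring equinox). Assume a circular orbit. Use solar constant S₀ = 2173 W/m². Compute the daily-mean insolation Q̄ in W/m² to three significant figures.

Solar declination: sin δ = sin ε · sin λ_s = sin 5.60° × sin 359.9° = -0.00017, so δ = -0.010°.
cos H₀ = −tan(+23.4°) tan(-0.010°) = 0.0001, H₀ = 1.5707 rad.
Bracket: H₀ sin φ sin δ + cos φ cos δ sin H₀ = 1.5707×0.39715×-0.00017 + 0.91775×1.00000×1.00000 = -0.000106 + 0.917750 = 0.917644.
Q̄ = (S₀/π) × [bracket] = (2173/π) × 0.917644 = 634.7 W/m².

Q̄ ≈ 635 W/m²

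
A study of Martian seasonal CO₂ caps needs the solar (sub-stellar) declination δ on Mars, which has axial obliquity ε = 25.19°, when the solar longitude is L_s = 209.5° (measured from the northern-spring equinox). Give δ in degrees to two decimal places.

δ = -12.10°

sin δ = sin ε · sin L_s = sin 25.19° × sin 209.5° = -0.209586.
δ = arcsin(-0.209586) = -12.10°.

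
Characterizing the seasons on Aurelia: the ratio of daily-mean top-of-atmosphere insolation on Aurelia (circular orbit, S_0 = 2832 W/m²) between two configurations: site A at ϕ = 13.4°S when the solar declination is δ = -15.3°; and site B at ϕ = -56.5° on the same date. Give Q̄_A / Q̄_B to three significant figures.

Q̄_A / Q̄_B ≈ 1.12

— Configuration A (ϕ=-13.4°):
cos h₀ = −tan(-13.4°) tan(-15.300°) = -0.0652, h₀ = 1.6360 rad.
Bracket: h₀ sin ϕ sin δ + cos ϕ cos δ sin h₀ = 1.6360×-0.23175×-0.26387 + 0.97278×0.96456×0.99787 = 0.100044 + 0.936306 = 1.036350.
Q̄ = (S_0/π) × [bracket] = (2832/π) × 1.036350 = 934.22 W/m².
— Configuration B (ϕ=-56.5°):
cos h₀ = −tan(-56.5°) tan(-15.300°) = -0.4133, h₀ = 1.9969 rad.
Bracket: h₀ sin ϕ sin δ + cos ϕ cos δ sin h₀ = 1.9969×-0.83389×-0.26387 + 0.55194×0.96456×0.91059 = 0.439395 + 0.484779 = 0.924174.
Q̄ = (S_0/π) × [bracket] = (2832/π) × 0.924174 = 833.10 W/m².
Ratio Q̄_A / Q̄_B = 934.22 / 833.10 = 1.121.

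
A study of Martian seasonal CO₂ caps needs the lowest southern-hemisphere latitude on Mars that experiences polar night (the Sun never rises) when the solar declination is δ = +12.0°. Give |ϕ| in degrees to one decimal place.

|ϕ| = 78.0°

Polar night requires cos h₀ = −tan ϕ tan δ ≥ 1, i.e. tan ϕ tan δ ≤ −1.
The boundary is |tan ϕ| · |tan δ| = 1, so |ϕ| = 90° − |δ| = 90° − 12.0° = 78.0° in the southern hemisphere.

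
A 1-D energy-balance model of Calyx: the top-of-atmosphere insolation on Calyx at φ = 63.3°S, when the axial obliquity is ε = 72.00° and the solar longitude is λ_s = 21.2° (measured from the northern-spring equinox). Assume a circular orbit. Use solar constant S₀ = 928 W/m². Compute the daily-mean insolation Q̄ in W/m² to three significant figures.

Solar declination: sin δ = sin ε · sin λ_s = sin 72.00° × sin 21.2° = 0.34393, so δ = +20.116°.
cos H₀ = −tan(-63.3°) tan(+20.116°) = 0.7282, H₀ = 0.7550 rad.
Bracket: H₀ sin φ sin δ + cos φ cos δ sin H₀ = 0.7550×-0.89337×0.34393 + 0.44932×0.93900×0.68532 = -0.231979 + 0.289144 = 0.057165.
Q̄ = (S₀/π) × [bracket] = (928/π) × 0.057165 = 16.89 W/m².

Q̄ ≈ 16.9 W/m²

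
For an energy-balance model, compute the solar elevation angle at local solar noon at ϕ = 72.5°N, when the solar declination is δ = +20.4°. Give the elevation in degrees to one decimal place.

37.9°

At local noon the hour angle is zero, so the zenith angle equals |ϕ − δ| = |+72.5° − (+20.400°)| = 52.100°.
Elevation = 90° − 52.100° = 37.9°.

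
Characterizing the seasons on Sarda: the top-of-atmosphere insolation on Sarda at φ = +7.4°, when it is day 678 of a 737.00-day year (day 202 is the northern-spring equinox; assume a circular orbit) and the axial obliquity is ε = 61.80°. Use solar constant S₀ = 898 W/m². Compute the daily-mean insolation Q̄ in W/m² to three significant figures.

Q̄ ≈ 164 W/m²

Solar longitude: λ_s = 360° × (678 − 202)/737.00 = 232.510°.
sin δ = sin 61.80° × sin 232.510° = -0.69928, so δ = -44.369°.
cos H₀ = −tan(+7.4°) tan(-44.369°) = 0.1270, H₀ = 1.4434 rad.
Bracket: H₀ sin φ sin δ + cos φ cos δ sin H₀ = 1.4434×0.12880×-0.69928 + 0.99167×0.71485×0.99190 = -0.130003 + 0.703153 = 0.573150.
Q̄ = (S₀/π) × [bracket] = (898/π) × 0.573150 = 163.8 W/m².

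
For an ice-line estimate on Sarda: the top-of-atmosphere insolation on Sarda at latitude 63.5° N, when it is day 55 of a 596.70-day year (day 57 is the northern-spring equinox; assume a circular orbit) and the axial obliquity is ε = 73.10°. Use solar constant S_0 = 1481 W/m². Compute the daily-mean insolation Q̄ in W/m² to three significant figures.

Solar longitude: L_s = 360° × (55 − 57)/596.70 = -1.207°, i.e. -1.207° + 360° = 358.793°.
sin δ = sin 73.10° × sin 358.793° = -0.02015, so δ = -1.155°.
cos h₀ = −tan(+63.5°) tan(-1.155°) = 0.0404, h₀ = 1.5304 rad.
Bracket: h₀ sin ϕ sin δ + cos ϕ cos δ sin h₀ = 1.5304×0.89493×-0.02015 + 0.44620×0.99980×0.99918 = -0.027597 + 0.445745 = 0.418148.
Q̄ = (S_0/π) × [bracket] = (1481/π) × 0.418148 = 197.1 W/m².

Q̄ ≈ 197 W/m²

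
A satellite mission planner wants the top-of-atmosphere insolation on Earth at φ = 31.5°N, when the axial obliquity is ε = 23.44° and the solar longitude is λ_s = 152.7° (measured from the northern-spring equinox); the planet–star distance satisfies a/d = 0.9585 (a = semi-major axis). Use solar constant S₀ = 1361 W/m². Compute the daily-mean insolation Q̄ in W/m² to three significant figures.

Solar declination: sin δ = sin ε · sin λ_s = sin 23.44° × sin 152.7° = 0.18245, so δ = +10.512°.
cos H₀ = −tan(+31.5°) tan(+10.512°) = -0.1137, H₀ = 1.6848 rad.
Bracket: H₀ sin φ sin δ + cos φ cos δ sin H₀ = 1.6848×0.52250×0.18245 + 0.85264×0.98322×0.99351 = 0.160612 + 0.832892 = 0.993504.
Inverse-square distance factor (a/d)² = 0.9585² = 0.918722.
Q̄ = (S₀/π) × 0.918722 × [bracket] = (1361/π) × 0.918722 × 0.993504 = 395.4 W/m².

Q̄ ≈ 395 W/m²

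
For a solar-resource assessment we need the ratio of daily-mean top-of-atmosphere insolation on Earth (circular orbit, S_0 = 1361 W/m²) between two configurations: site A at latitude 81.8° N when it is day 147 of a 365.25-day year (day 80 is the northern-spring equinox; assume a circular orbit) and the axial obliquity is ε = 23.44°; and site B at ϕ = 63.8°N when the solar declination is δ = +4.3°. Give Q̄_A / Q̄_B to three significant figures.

— Configuration A (ϕ=+81.8°):
Solar longitude: L_s = 360° × (147 − 80)/365.25 = 66.037°.
sin δ = sin 23.44° × sin 66.037° = 0.36350, so δ = +21.315°.
cos h₀ = −tan(+81.8°) tan(+21.315°) = -2.7078 ≤ −1 ⇒ polar day, h₀ = π.
Bracket: h₀ sin ϕ sin δ + cos ϕ cos δ sin h₀ = 3.1416×0.98978×0.36350 + 0.14263×0.93159×0.00000 = 1.130301 + 0.000000 = 1.130301.
Q̄ = (S_0/π) × [bracket] = (1361/π) × 1.130301 = 489.67 W/m².
— Configuration B (ϕ=+63.8°):
cos h₀ = −tan(+63.8°) tan(+4.300°) = -0.1528, h₀ = 1.7242 rad.
Bracket: h₀ sin ϕ sin δ + cos ϕ cos δ sin h₀ = 1.7242×0.89726×0.07498 + 0.44151×0.99719×0.98826 = 0.115998 + 0.435101 = 0.551099.
Q̄ = (S_0/π) × [bracket] = (1361/π) × 0.551099 = 238.75 W/m².
Ratio Q̄_A / Q̄_B = 489.67 / 238.75 = 2.051.

Q̄_A / Q̄_B ≈ 2.05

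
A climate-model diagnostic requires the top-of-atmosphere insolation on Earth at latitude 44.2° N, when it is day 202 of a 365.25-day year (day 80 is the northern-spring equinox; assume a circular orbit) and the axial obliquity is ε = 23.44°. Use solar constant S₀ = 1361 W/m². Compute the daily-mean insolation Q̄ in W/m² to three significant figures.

Q̄ ≈ 473 W/m²

Solar longitude: λ_s = 360° × (202 − 80)/365.25 = 120.246°.
sin δ = sin 23.44° × sin 120.246° = 0.34364, so δ = +20.099°.
cos H₀ = −tan(+44.2°) tan(+20.099°) = -0.3558, H₀ = 1.9346 rad.
Bracket: H₀ sin φ sin δ + cos φ cos δ sin H₀ = 1.9346×0.69717×0.34364 + 0.71691×0.93910×0.93455 = 0.463483 + 0.629186 = 1.092669.
Q̄ = (S₀/π) × [bracket] = (1361/π) × 1.092669 = 473.4 W/m².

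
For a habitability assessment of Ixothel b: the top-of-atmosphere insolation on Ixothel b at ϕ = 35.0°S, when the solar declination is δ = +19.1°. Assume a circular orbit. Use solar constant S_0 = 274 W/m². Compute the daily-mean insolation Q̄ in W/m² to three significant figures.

cos h₀ = −tan(-35.0°) tan(+19.100°) = 0.2425, h₀ = 1.3259 rad.
Bracket: h₀ sin ϕ sin δ + cos ϕ cos δ sin h₀ = 1.3259×-0.57358×0.32722 + 0.81915×0.94495×0.97016 = -0.248854 + 0.750958 = 0.502104.
Q̄ = (S_0/π) × [bracket] = (274/π) × 0.502104 = 43.79 W/m².

Q̄ ≈ 43.8 W/m²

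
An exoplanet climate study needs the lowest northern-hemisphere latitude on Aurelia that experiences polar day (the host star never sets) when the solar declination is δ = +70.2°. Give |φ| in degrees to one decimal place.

Polar day requires cos H₀ = −tan φ tan δ ≤ −1, i.e. tan φ tan δ ≥ 1.
The boundary is |tan φ| · |tan δ| = 1, so |φ| = 90° − |δ| = 90° − 70.2° = 19.8° in the northern hemisphere.

|φ| = 19.8°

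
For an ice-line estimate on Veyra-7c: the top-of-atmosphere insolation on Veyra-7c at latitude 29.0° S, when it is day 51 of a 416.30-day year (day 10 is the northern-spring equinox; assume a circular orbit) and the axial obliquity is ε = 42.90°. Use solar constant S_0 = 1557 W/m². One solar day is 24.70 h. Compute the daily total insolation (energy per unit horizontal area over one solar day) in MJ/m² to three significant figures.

23.2 MJ/m²

Solar longitude: L_s = 360° × (51 − 10)/416.30 = 35.455°.
sin δ = sin 42.90° × sin 35.455° = 0.39486, so δ = +23.257°.
cos h₀ = −tan(-29.0°) tan(+23.257°) = 0.2382, h₀ = 1.3302 rad.
Bracket: h₀ sin ϕ sin δ + cos ϕ cos δ sin h₀ = 1.3302×-0.48481×0.39486 + 0.87462×0.91874×0.97121 = -0.254643 + 0.780414 = 0.525771.
Q̄ = (S_0/π) × [bracket] = (1557/π) × 0.525771 = 260.58 W/m².
Daily total = Q̄ × 24.70 h × 3600 s/h = 260.58 × 24.70 × 3600 / 10⁶ = 23.17 MJ/m².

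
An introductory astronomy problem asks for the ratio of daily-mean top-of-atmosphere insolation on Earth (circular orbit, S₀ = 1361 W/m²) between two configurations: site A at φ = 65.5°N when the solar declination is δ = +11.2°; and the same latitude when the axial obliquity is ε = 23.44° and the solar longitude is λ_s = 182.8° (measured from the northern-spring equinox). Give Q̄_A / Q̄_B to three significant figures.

Q̄_A / Q̄_B ≈ 1.87

— Configuration A (φ=+65.5°):
cos H₀ = −tan(+65.5°) tan(+11.200°) = -0.4345, H₀ = 2.0203 rad.
Bracket: H₀ sin φ sin δ + cos φ cos δ sin H₀ = 2.0203×0.90996×0.19423 + 0.41469×0.98096×0.90068 = 0.357071 + 0.366391 = 0.723462.
Q̄ = (S₀/π) × [bracket] = (1361/π) × 0.723462 = 313.42 W/m².
— Configuration B (φ=+65.5°):
Solar declination: sin δ = sin ε · sin λ_s = sin 23.44° × sin 182.8° = -0.01943, so δ = -1.113°.
cos H₀ = −tan(+65.5°) tan(-1.113°) = 0.0426, H₀ = 1.5281 rad.
Bracket: H₀ sin φ sin δ + cos φ cos δ sin H₀ = 1.5281×0.90996×-0.01943 + 0.41469×0.99981×0.99909 = -0.027018 + 0.414234 = 0.387216.
Q̄ = (S₀/π) × [bracket] = (1361/π) × 0.387216 = 167.75 W/m².
Ratio Q̄_A / Q̄_B = 313.42 / 167.75 = 1.868.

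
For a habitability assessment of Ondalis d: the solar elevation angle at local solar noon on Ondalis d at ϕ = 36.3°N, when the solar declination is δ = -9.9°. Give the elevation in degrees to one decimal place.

43.8°

At local noon the hour angle is zero, so the zenith angle equals |ϕ − δ| = |+36.3° − (-9.900°)| = 46.200°.
Elevation = 90° − 46.200° = 43.8°.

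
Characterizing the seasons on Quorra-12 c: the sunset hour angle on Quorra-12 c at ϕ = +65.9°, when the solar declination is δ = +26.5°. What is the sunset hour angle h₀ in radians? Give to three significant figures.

Sunrise equation: cos h₀ = −tan ϕ · tan δ = -1.1146 ≤ −1, so the host star never sets (polar day) and h₀ = π.

h₀ = 3.14 rad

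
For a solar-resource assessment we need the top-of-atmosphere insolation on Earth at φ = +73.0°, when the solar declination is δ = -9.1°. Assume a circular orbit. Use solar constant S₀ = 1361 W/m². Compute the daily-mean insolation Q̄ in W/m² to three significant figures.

cos H₀ = −tan(+73.0°) tan(-9.100°) = 0.5239, H₀ = 1.0194 rad.
Bracket: H₀ sin φ sin δ + cos φ cos δ sin H₀ = 1.0194×0.95630×-0.15816 + 0.29237×0.98741×0.85178 = -0.154183 + 0.245900 = 0.091717.
Q̄ = (S₀/π) × [bracket] = (1361/π) × 0.091717 = 39.73 W/m².

Q̄ ≈ 39.7 W/m²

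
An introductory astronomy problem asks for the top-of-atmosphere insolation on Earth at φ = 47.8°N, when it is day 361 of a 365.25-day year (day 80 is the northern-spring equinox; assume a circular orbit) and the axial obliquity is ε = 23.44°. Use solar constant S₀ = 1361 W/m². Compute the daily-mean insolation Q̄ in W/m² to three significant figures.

Q̄ ≈ 98.9 W/m²

Solar longitude: λ_s = 360° × (361 − 80)/365.25 = 276.961°.
sin δ = sin 23.44° × sin 276.961° = -0.39486, so δ = -23.257°.
cos H₀ = −tan(+47.8°) tan(-23.257°) = 0.4740, H₀ = 1.0770 rad.
Bracket: H₀ sin φ sin δ + cos φ cos δ sin H₀ = 1.0770×0.74080×-0.39486 + 0.67172×0.91874×0.88054 = -0.315036 + 0.543413 = 0.228377.
Q̄ = (S₀/π) × [bracket] = (1361/π) × 0.228377 = 98.94 W/m².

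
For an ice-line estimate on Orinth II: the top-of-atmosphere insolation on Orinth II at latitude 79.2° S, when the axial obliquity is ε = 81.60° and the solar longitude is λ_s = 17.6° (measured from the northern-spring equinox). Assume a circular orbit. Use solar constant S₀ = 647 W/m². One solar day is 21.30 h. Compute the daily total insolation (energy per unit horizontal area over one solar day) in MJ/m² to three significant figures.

0.00 MJ/m²

Solar declination: sin δ = sin ε · sin λ_s = sin 81.60° × sin 17.6° = 0.29913, so δ = +17.405°.
cos H₀ = −tan(-79.2°) tan(+17.405°) = 1.6433 ≥ 1 ⇒ polar night, H₀ = 0 and Q̄ = 0.
Daily total = Q̄ × 21.30 h × 3600 s/h = 0.00 MJ/m².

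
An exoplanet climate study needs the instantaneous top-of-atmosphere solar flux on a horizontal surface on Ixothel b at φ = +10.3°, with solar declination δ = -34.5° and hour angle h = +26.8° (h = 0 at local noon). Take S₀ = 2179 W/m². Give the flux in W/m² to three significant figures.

cos θ_z = sin φ sin δ + cos φ cos δ cos h = -0.101275 + 0.723749 = 0.622474.
Flux = S₀ · cos θ_z = 2179 × 0.622474 = 1356 W/m².

1.36e+03 W/m²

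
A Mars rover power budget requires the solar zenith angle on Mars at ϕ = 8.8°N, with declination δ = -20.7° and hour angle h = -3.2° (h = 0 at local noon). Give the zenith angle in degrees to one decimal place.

cos θ_z = sin ϕ sin δ + cos ϕ cos δ cos h = -0.054077 + 0.922991 = 0.868914.
θ_z = arccos(0.868914) = 29.7°.

θ_z = 29.7°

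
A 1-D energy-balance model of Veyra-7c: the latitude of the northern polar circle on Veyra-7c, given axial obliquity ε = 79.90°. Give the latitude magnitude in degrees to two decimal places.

10.10°

The polar circle is the lowest latitude that experiences at least one full rotation of continuous daylight at the northern-summer solstice; it lies at |φ| = 90° − ε = 90° − 79.90° = 10.10°.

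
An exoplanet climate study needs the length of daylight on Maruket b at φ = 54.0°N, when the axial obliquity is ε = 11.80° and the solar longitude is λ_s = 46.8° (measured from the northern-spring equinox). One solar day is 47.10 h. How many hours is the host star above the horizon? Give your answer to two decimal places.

26.68 h

Solar declination: sin δ = sin ε · sin λ_s = sin 11.80° × sin 46.8° = 0.14907, so δ = +8.573°.
cos H₀ = −tan φ · tan δ = −tan(+54.0°) × tan(+8.573°) = -0.2075, so H₀ = 1.7798 rad = 101.98°.
Daylight = 2H₀/(2π) × 47.10 h = (1.7798/π) × 47.10 = 26.68 h.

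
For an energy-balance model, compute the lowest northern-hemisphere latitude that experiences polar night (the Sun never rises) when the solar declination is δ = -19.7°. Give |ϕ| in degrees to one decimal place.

|ϕ| = 70.3°

Polar night requires cos h₀ = −tan ϕ tan δ ≥ 1, i.e. tan ϕ tan δ ≤ −1.
The boundary is |tan ϕ| · |tan δ| = 1, so |ϕ| = 90° − |δ| = 90° − 19.7° = 70.3° in the northern hemisphere.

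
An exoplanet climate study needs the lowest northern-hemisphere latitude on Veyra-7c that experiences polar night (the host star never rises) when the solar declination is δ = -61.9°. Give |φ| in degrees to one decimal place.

|φ| = 28.1°

Polar night requires cos H₀ = −tan φ tan δ ≥ 1, i.e. tan φ tan δ ≤ −1.
The boundary is |tan φ| · |tan δ| = 1, so |φ| = 90° − |δ| = 90° − 61.9° = 28.1° in the northern hemisphere.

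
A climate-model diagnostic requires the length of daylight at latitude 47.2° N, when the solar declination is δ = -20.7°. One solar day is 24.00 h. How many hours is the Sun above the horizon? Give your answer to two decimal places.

cos h₀ = −tan ϕ · tan δ = −tan(+47.2°) × tan(-20.700°) = 0.4081, so h₀ = 1.1505 rad = 65.92°.
Daylight = 2h₀/(2π) × 24.00 h = (1.1505/π) × 24.00 = 8.79 h.

8.79 h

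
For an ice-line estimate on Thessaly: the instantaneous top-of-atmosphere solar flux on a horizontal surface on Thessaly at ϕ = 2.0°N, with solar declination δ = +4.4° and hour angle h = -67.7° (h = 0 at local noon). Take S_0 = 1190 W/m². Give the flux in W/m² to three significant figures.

453 W/m²

cos θ_z = sin ϕ sin δ + cos ϕ cos δ cos h = 0.002677 + 0.378107 = 0.380784.
Flux = S_0 · cos θ_z = 1190 × 0.380784 = 453.1 W/m².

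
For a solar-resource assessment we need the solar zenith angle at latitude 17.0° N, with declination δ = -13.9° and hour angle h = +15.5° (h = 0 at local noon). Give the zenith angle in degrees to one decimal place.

cos θ_z = sin φ sin δ + cos φ cos δ cos h = -0.070236 + 0.894539 = 0.824303.
θ_z = arccos(0.824303) = 34.5°.

θ_z = 34.5°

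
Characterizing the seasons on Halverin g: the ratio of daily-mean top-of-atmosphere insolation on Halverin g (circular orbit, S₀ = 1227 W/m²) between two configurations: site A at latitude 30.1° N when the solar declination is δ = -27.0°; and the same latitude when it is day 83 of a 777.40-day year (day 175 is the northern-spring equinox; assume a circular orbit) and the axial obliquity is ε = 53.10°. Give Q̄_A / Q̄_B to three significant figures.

— Configuration A (φ=+30.1°):
cos H₀ = −tan(+30.1°) tan(-27.000°) = 0.2954, H₀ = 1.2710 rad.
Bracket: H₀ sin φ sin δ + cos φ cos δ sin H₀ = 1.2710×0.50151×-0.45399 + 0.86515×0.89101×0.95539 = -0.289382 + 0.736469 = 0.447087.
Q̄ = (S₀/π) × [bracket] = (1227/π) × 0.447087 = 174.62 W/m².
— Configuration B (φ=+30.1°):
Solar longitude: λ_s = 360° × (83 − 175)/777.40 = -42.604°, i.e. -42.604° + 360° = 317.396°.
sin δ = sin 53.10° × sin 317.396° = -0.54132, so δ = -32.774°.
cos H₀ = −tan(+30.1°) tan(-32.774°) = 0.3732, H₀ = 1.1883 rad.
Bracket: H₀ sin φ sin δ + cos φ cos δ sin H₀ = 1.1883×0.50151×-0.54132 + 0.86515×0.84081×0.92775 = -0.322597 + 0.674870 = 0.352273.
Q̄ = (S₀/π) × [bracket] = (1227/π) × 0.352273 = 137.59 W/m².
Ratio Q̄_A / Q̄_B = 174.62 / 137.59 = 1.269.

Q̄_A / Q̄_B ≈ 1.27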